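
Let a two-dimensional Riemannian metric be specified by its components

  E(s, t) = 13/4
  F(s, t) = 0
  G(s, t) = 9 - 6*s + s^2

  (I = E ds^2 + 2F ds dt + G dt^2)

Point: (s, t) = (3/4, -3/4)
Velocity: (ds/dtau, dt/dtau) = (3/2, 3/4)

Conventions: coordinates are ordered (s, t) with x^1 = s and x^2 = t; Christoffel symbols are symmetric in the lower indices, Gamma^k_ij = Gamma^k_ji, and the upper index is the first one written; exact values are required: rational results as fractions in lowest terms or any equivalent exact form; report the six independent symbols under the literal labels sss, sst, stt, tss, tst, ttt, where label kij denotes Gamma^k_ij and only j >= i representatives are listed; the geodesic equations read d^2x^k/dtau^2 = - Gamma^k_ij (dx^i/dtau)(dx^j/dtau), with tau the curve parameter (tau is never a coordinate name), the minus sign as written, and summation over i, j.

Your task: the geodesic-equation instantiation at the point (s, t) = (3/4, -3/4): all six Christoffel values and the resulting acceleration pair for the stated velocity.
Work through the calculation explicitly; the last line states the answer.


E = 13/4, F = 0, G = 81/16 at the point
E_s = 0, E_t = 0, F_s = 0, F_t = 0, G_s = -9/2, G_t = 0
EG - F^2 = 1053/64;  g^inv = (64/1053) * [[81/16, 0], [0, 13/4]]
first-kind symbols [ij,l] = (1/2)(d_i g_jl + d_j g_il - d_l g_ij): [ss,s] = E_s/2 = 0, [ss,t] = F_s - E_t/2 = 0, [st,s] = E_t/2 = 0, [st,t] = G_s/2 = -9/4, [tt,s] = F_t - G_s/2 = 9/4, [tt,t] = G_t/2 = 0
Gamma^s_ij = (G*[ij,s] - F*[ij,t])/(EG - F^2), Gamma^t_ij = (E*[ij,t] - F*[ij,s])/(EG - F^2)
Gamma_sss = 0, Gamma_sst = 0, Gamma_stt = 9/13, Gamma_tss = 0, Gamma_tst = -4/9, Gamma_ttt = 0
d^2s/dtau^2 = -(Gamma_sss*(3/2)^2 + 2*Gamma_sst*(3/2)*(3/4) + Gamma_stt*(3/4)^2) = -81/208
d^2t/dtau^2 = -(Gamma_tss*(3/2)^2 + 2*Gamma_tst*(3/2)*(3/4) + Gamma_ttt*(3/4)^2) = 1

Answer: Gamma_sss = 0, Gamma_sst = 0, Gamma_stt = 9/13, Gamma_tss = 0, Gamma_tst = -4/9, Gamma_ttt = 0; accelerations (d^2s/dtau^2, d^2t/dtau^2) = (-81/208, 1)


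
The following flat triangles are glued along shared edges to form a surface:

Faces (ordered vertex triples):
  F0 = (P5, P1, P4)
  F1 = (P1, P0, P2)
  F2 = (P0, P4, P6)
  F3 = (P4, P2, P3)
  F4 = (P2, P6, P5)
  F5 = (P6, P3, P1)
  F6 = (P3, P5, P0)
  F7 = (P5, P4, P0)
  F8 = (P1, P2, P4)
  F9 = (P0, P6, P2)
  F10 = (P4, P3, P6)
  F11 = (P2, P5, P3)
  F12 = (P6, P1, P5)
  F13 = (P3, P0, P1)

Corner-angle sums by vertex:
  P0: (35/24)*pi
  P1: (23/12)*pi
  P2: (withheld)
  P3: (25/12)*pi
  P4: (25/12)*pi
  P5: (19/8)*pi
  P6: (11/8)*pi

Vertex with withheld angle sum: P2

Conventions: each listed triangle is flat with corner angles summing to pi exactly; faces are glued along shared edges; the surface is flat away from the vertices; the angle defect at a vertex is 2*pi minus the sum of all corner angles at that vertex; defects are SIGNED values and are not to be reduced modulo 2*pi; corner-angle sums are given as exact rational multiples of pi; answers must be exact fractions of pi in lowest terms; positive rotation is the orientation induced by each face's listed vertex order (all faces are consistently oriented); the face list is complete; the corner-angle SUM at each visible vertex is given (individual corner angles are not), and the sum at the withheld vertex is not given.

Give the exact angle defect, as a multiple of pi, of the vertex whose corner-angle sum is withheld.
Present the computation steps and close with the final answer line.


V = 7, E = 21, F = 14; chi = V - E + F = 0
Gauss-Bonnet: total defect = 2*pi*chi = 0; visible defects sum to (17/24)*pi

Answer: defect(P2) = (-17/24)*pi


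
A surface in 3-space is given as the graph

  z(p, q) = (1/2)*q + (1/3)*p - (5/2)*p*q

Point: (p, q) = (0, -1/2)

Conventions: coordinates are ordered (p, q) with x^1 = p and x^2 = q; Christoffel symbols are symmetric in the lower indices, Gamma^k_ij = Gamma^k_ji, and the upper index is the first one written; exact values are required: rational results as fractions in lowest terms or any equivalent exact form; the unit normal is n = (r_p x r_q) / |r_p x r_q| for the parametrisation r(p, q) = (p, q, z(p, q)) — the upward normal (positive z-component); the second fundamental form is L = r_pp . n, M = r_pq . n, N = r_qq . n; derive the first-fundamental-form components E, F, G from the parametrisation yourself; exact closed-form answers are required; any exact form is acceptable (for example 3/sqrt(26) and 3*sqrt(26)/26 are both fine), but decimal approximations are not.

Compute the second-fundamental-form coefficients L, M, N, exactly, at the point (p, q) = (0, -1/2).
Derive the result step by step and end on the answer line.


z_p = 19/12, z_q = 1/2, z_pp = 0, z_pq = -5/2, z_qq = 0
E = 505/144, F = 19/24, G = 5/4; answer radicand W^2 = 541/144
unnormalised second-form numerators: l = 0, m = -5/2, n = 0; L = l/sqrt(541/144), and similarly M = m/sqrt(W^2), N = n/sqrt(W^2)

Answer: L = 0, M = -30*sqrt(541)/541, N = 0


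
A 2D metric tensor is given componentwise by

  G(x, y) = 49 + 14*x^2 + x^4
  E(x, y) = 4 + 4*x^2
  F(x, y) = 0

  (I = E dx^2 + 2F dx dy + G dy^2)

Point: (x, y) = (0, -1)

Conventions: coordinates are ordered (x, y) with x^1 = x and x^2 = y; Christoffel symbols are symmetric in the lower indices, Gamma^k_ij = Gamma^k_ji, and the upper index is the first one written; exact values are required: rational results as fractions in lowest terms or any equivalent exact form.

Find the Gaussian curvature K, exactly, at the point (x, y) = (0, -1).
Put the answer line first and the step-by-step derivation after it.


Answer: K = -1/14

E = 4, F = 0, G = 49, EG - F^2 = 196 at the point
E_x = 0, E_y = 0, F_x = 0, F_y = 0, G_x = 0, G_y = 0
E_yy = 0, F_xy = 0, G_xx = 28
The intrinsic route: Brioschi's K = (det M1 - det M2)/(EG - F^2)^2.
M1 = [[-E_yy/2 + F_xy - G_xx/2, E_x/2, F_x - E_y/2], [F_y - G_x/2, E, F], [G_y/2, F, G]] = [[-14, 0, 0], [0, 4, 0], [0, 0, 49]]; det M1 = -2744
M2 = [[0, E_y/2, G_x/2], [E_y/2, E, F], [G_x/2, F, G]] = [[0, 0, 0], [0, 4, 0], [0, 0, 49]]; det M2 = 0
det M1 - det M2 = -2744; K = -2744 / (196)^2 = -1/14


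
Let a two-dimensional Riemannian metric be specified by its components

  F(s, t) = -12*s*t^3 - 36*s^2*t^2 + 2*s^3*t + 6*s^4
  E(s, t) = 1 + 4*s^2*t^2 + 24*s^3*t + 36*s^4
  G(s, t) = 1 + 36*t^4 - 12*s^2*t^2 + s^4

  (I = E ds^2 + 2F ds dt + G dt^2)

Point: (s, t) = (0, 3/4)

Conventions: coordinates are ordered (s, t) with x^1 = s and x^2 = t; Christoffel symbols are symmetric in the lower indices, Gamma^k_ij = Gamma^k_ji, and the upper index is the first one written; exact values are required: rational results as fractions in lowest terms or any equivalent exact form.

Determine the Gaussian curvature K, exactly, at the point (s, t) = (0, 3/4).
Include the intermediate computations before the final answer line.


E = 1, F = 0, G = 793/64, EG - F^2 = 793/64 at the point
E_s = 0, E_t = 0, F_s = -81/16, F_t = 0, G_s = 0, G_t = 243/4
E_tt = 0, F_st = -81/4, G_ss = -27/2
Compute both Brioschi determinants and normalise by (EG - F^2)^2.
M1 = [[-E_tt/2 + F_st - G_ss/2, E_s/2, F_s - E_t/2], [F_t - G_s/2, E, F], [G_t/2, F, G]] = [[-27/2, 0, -81/16], [0, 1, 0], [243/8, 0, 793/64]]; det M1 = -27/2
M2 = [[0, E_t/2, G_s/2], [E_t/2, E, F], [G_s/2, F, G]] = [[0, 0, 0], [0, 1, 0], [0, 0, 793/64]]; det M2 = 0
det M1 - det M2 = -27/2; K = -27/2 / (793/64)^2 = -55296/628849

Answer: K = -55296/628849


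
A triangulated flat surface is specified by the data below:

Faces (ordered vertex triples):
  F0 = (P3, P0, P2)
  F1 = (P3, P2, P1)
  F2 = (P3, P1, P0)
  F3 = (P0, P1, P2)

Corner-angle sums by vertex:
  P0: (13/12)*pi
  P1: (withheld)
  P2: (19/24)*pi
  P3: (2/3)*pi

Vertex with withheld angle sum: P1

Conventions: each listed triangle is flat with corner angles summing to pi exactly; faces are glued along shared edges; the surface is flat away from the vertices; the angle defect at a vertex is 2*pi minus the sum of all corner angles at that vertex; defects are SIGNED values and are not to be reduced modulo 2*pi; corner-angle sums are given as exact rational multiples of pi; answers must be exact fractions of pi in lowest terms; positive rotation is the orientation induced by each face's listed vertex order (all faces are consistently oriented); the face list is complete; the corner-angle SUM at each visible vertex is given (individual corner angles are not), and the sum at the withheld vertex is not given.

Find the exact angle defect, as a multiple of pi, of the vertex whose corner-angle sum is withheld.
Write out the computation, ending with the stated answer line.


V = 4, E = 6, F = 4; chi = V - E + F = 2
Gauss-Bonnet: total defect = 2*pi*chi = 4*pi; visible defects sum to (83/24)*pi

Answer: defect(P1) = (13/24)*pi


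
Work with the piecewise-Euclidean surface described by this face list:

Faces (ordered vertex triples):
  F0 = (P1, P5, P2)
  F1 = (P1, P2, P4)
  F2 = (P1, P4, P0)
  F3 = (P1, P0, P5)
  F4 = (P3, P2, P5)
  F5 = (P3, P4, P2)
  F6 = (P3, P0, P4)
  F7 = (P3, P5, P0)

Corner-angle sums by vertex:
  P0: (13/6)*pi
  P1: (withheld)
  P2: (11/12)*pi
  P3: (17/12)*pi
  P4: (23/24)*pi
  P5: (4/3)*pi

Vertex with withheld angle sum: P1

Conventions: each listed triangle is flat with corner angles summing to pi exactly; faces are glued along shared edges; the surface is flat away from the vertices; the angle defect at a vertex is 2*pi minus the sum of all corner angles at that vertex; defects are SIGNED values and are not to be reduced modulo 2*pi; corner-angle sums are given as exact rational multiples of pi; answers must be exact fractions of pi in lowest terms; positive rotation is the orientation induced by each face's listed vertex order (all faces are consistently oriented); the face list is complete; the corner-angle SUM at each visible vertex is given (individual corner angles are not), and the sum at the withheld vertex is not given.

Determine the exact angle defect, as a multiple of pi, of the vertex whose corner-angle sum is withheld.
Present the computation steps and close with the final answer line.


V = 6, E = 12, F = 8; chi = V - E + F = 2
Gauss-Bonnet: total defect = 2*pi*chi = 4*pi; visible defects sum to (77/24)*pi

Answer: defect(P1) = (19/24)*pi


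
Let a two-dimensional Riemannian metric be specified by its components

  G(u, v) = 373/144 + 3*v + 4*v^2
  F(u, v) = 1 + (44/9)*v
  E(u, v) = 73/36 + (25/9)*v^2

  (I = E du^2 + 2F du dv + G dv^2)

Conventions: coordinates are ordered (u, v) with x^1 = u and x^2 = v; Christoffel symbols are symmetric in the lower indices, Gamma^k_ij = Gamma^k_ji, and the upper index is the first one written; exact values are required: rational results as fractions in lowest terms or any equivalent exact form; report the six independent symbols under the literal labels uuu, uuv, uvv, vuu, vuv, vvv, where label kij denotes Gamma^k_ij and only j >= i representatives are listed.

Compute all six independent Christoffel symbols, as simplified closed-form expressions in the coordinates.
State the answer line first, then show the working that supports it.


Answer: Gamma_uuu = (70400*v^2 + 14400*v)/(57600*v^4 + 43200*v^3 - 44556*v^2 - 19152*v + 22045), Gamma_uuv = (57600*v^3 + 43200*v^2 + 37300*v)/(57600*v^4 + 43200*v^3 - 44556*v^2 - 19152*v + 22045), Gamma_uvv = (17280*v + 57872)/(57600*v^4 + 43200*v^3 - 44556*v^2 - 19152*v + 22045), Gamma_vuu = (-40000*v^3 - 29200*v)/(57600*v^4 + 43200*v^3 - 44556*v^2 - 19152*v + 22045), Gamma_vuv = (-70400*v^2 - 14400*v)/(57600*v^4 + 43200*v^3 - 44556*v^2 - 19152*v + 22045), Gamma_vvv = (57600*v^3 + 21600*v^2 - 81856*v - 9576)/(57600*v^4 + 43200*v^3 - 44556*v^2 - 19152*v + 22045)

E = 73/36 + (25/9)*v^2; F = 1 + (44/9)*v; G = 373/144 + 3*v + 4*v^2
Gamma^k_ij = (1/2) g^{kl} (d_i g_jl + d_j g_il - d_l g_ij), with g^inv = (1/(EG-F^2)) [[G, -F], [-F, E]]
first partials: E_u = 0, E_v = (50/9)*v, F_u = 0, F_v = 44/9, G_u = 0, G_v = 3 + 8*v
D = EG - F^2 = 22045/5184 - (133/36)*v - (3713/432)*v^2 + (25/3)*v^3 + (100/9)*v^4
expanded: Gamma^u_uu = (G E_u - 2F F_u + F E_v)/(2D), Gamma^u_uv = (G E_v - F G_u)/(2D), Gamma^u_vv = (2G F_v - G G_u - F G_v)/(2D), Gamma^v_uu = (2E F_u - E E_v - F E_u)/(2D), Gamma^v_uv = (E G_u - F E_v)/(2D), Gamma^v_vv = (E G_v - 2F F_v + F G_u)/(2D); substitute and cancel common factors


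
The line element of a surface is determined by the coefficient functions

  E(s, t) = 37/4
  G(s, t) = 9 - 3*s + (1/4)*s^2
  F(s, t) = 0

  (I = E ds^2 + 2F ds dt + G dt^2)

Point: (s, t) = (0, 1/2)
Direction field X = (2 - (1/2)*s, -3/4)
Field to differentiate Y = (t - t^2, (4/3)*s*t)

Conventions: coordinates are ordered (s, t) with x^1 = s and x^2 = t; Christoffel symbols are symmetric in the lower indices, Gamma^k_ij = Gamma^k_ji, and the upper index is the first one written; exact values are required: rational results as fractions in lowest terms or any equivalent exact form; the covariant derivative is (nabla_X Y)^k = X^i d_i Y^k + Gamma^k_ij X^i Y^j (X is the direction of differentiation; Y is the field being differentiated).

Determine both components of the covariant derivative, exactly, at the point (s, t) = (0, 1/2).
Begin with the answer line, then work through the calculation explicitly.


Answer: (nabla_X Y)^s = 0, (nabla_X Y)^t = 131/96

E = 37/4, F = 0, G = 9 at the point
E_s = 0, E_t = 0, F_s = 0, F_t = 0, G_s = -3, G_t = 0
EG - F^2 = 333/4;  g^inv = (4/333) * [[9, 0], [0, 37/4]]
first-kind symbols [ij,l] = (1/2)(d_i g_jl + d_j g_il - d_l g_ij): [ss,s] = E_s/2 = 0, [ss,t] = F_s - E_t/2 = 0, [st,s] = E_t/2 = 0, [st,t] = G_s/2 = -3/2, [tt,s] = F_t - G_s/2 = 3/2, [tt,t] = G_t/2 = 0
Gamma^s_ij = (G*[ij,s] - F*[ij,t])/(EG - F^2), Gamma^t_ij = (E*[ij,t] - F*[ij,s])/(EG - F^2)
Gamma_sss = 0, Gamma_sst = 0, Gamma_stt = 6/37, Gamma_tss = 0, Gamma_tst = -1/6, Gamma_ttt = 0
X = (2, -3/4), Y = (1/4, 0) at the point


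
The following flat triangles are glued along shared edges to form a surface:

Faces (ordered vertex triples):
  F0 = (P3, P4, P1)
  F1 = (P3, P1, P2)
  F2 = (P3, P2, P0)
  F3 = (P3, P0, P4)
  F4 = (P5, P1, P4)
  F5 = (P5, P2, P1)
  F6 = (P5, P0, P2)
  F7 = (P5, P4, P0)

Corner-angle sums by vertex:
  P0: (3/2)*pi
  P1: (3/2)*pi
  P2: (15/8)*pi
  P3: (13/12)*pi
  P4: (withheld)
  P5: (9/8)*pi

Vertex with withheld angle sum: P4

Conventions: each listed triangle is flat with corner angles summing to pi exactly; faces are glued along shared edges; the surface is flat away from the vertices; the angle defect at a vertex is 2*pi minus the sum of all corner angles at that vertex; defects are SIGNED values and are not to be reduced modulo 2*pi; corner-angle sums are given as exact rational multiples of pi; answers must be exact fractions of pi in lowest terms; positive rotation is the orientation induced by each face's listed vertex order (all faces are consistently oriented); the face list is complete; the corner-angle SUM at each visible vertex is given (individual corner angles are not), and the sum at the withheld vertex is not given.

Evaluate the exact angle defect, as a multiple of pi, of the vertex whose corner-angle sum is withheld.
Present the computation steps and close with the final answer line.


V = 6, E = 12, F = 8; chi = V - E + F = 2
Gauss-Bonnet: total defect = 2*pi*chi = 4*pi; visible defects sum to (35/12)*pi

Answer: defect(P4) = (13/12)*pi


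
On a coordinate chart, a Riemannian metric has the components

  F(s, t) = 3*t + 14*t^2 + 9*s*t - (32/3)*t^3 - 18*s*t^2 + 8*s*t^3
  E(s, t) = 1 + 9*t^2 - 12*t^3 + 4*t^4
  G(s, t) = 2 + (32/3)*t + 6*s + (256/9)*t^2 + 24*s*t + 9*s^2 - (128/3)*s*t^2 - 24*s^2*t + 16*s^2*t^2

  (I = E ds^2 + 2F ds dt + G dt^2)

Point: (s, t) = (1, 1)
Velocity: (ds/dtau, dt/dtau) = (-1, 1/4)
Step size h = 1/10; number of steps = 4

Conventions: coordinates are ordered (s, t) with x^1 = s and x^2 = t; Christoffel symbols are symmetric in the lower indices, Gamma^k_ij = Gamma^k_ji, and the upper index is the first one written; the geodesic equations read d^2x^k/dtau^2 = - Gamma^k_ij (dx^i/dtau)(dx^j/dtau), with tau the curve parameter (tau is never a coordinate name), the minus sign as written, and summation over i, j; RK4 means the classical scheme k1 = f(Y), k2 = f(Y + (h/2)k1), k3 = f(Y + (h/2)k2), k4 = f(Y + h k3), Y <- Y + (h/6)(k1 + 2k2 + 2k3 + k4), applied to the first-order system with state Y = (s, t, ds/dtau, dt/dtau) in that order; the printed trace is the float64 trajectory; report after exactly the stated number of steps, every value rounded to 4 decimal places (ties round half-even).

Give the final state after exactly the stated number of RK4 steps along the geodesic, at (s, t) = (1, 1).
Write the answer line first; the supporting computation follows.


Answer: s = 0.5985, t = 1.0914, ds/dtau = -1.0073, dt/dtau = 0.2065

f(Y) = (ds/dtau, dt/dtau, -Gamma^s_ij Y'^i Y'^j, -Gamma^t_ij Y'^i Y'^j) with the Gammas evaluated at the stage position; h = 0.100000; intermediate values shown to 6 dp
step 0: s = 1.0000, t = 1.0000, ds/dtau = -1.0000, dt/dtau = 0.2500
step 1:
  k1: at (s, t) = (1.000000, 1.000000), (ds/dtau, dt/dtau) = (-1.000000, 0.250000); Gamma_sss = 0.000000, Gamma_sst = -0.032847, Gamma_stt = 0.043796, Gamma_tss = 0.000000, Gamma_tst = -0.175182, Gamma_ttt = 0.233577; k1 = (-1.000000, 0.250000, -0.019161, -0.102190)
  k2: at (s, t) = (0.950000, 1.012500), (ds/dtau, dt/dtau) = (-1.000958, 0.244891); Gamma_sss = 0.000000, Gamma_sst = -0.033264, Gamma_stt = 0.048575, Gamma_tss = 0.000000, Gamma_tst = -0.182039, Gamma_ttt = 0.265835; k2 = (-1.000958, 0.244891, -0.019221, -0.105187)
  k3: at (s, t) = (0.949952, 1.012245), (ds/dtau, dt/dtau) = (-1.000961, 0.244741); Gamma_sss = 0.000000, Gamma_sst = -0.033244, Gamma_stt = 0.048600, Gamma_tss = 0.000000, Gamma_tst = -0.181869, Gamma_ttt = 0.265879; k3 = (-1.000961, 0.244741, -0.019199, -0.105033)
  k4: at (s, t) = (0.899904, 1.024474), (ds/dtau, dt/dtau) = (-1.001920, 0.239497); Gamma_sss = 0.000000, Gamma_sst = -0.033497, Gamma_stt = 0.052896, Gamma_tss = 0.000000, Gamma_tst = -0.188259, Gamma_ttt = 0.297285; k4 = (-1.001920, 0.239497, -0.019110, -0.107400)
  Y <- Y + (h/6)(k1 + 2k2 + 2k3 + k4): s = 0.8999, t = 1.0245, ds/dtau = -1.0019, dt/dtau = 0.2395
step 2:
  k1: at (s, t) = (0.899904, 1.024479), (ds/dtau, dt/dtau) = (-1.001918, 0.239500); Gamma_sss = 0.000000, Gamma_sst = -0.033498, Gamma_stt = 0.052896, Gamma_tss = 0.000000, Gamma_tst = -0.188262, Gamma_ttt = 0.297284; k1 = (-1.001918, 0.239500, -0.019110, -0.107403)
  k2: at (s, t) = (0.849808, 1.036454), (ds/dtau, dt/dtau) = (-1.002874, 0.234129); Gamma_sss = 0.000000, Gamma_sst = -0.033597, Gamma_stt = 0.056711, Gamma_tss = 0.000000, Gamma_tst = -0.194196, Gamma_ttt = 0.327796; k2 = (-1.002874, 0.234129, -0.018886, -0.109164)
  k3: at (s, t) = (0.849760, 1.036186), (ds/dtau, dt/dtau) = (-1.002863, 0.234041); Gamma_sss = 0.000000, Gamma_sst = -0.033581, Gamma_stt = 0.056743, Gamma_tss = 0.000000, Gamma_tst = -0.194025, Gamma_ttt = 0.327847; k3 = (-1.002863, 0.234041, -0.018872, -0.109037)
  k4: at (s, t) = (0.799618, 1.047883), (ds/dtau, dt/dtau) = (-1.003806, 0.228596); Gamma_sss = 0.000000, Gamma_sst = -0.033540, Gamma_stt = 0.060094, Gamma_tss = 0.000000, Gamma_tst = -0.199498, Gamma_ttt = 0.357438; k4 = (-1.003806, 0.228596, -0.018533, -0.110234)
  Y <- Y + (h/6)(k1 + 2k2 + 2k3 + k4): s = 0.7996, t = 1.0479, ds/dtau = -1.0038, dt/dtau = 0.2286
step 3:
  k1: at (s, t) = (0.799617, 1.047887), (ds/dtau, dt/dtau) = (-1.003804, 0.228599); Gamma_sss = 0.000000, Gamma_sst = -0.033540, Gamma_stt = 0.060093, Gamma_tss = 0.000000, Gamma_tst = -0.199499, Gamma_ttt = 0.357438; k1 = (-1.003804, 0.228599, -0.018533, -0.110237)
  k2: at (s, t) = (0.749427, 1.059317), (ds/dtau, dt/dtau) = (-1.004731, 0.223087); Gamma_sss = 0.000000, Gamma_sst = -0.033369, Gamma_stt = 0.062992, Gamma_tss = 0.000000, Gamma_tst = -0.204523, Gamma_ttt = 0.386084; k2 = (-1.004731, 0.223087, -0.018094, -0.110899)
  k3: at (s, t) = (0.749381, 1.059041), (ds/dtau, dt/dtau) = (-1.004709, 0.223054); Gamma_sss = 0.000000, Gamma_sst = -0.033357, Gamma_stt = 0.063031, Gamma_tss = 0.000000, Gamma_tst = -0.204355, Gamma_ttt = 0.386143; k3 = (-1.004709, 0.223054, -0.018087, -0.110806)
  k4: at (s, t) = (0.699146, 1.070192), (ds/dtau, dt/dtau) = (-1.005613, 0.217518); Gamma_sss = 0.000000, Gamma_sst = -0.033070, Gamma_stt = 0.065501, Gamma_tss = 0.000000, Gamma_tst = -0.208938, Gamma_ttt = 0.413831; k4 = (-1.005613, 0.217518, -0.017567, -0.110986)
  Y <- Y + (h/6)(k1 + 2k2 + 2k3 + k4): s = 0.6991, t = 1.0702, ds/dtau = -1.0056, dt/dtau = 0.2175
step 4:
  k1: at (s, t) = (0.699146, 1.070193), (ds/dtau, dt/dtau) = (-1.005612, 0.217522); Gamma_sss = 0.000000, Gamma_sst = -0.033070, Gamma_stt = 0.065501, Gamma_tss = 0.000000, Gamma_tst = -0.208938, Gamma_ttt = 0.413832; k1 = (-1.005612, 0.217522, -0.017567, -0.110988)
  k2: at (s, t) = (0.648865, 1.081069), (ds/dtau, dt/dtau) = (-1.006491, 0.211972); Gamma_sss = 0.000000, Gamma_sst = -0.032679, Gamma_stt = 0.067561, Gamma_tss = 0.000000, Gamma_tst = -0.213090, Gamma_ttt = 0.440552; k2 = (-1.006491, 0.211972, -0.016980, -0.110720)
  k3: at (s, t) = (0.648821, 1.080792), (ds/dtau, dt/dtau) = (-1.006461, 0.211986); Gamma_sss = 0.000000, Gamma_sst = -0.032671, Gamma_stt = 0.067607, Gamma_tss = 0.000000, Gamma_tst = -0.212930, Gamma_ttt = 0.440619; k3 = (-1.006461, 0.211986, -0.016979, -0.110660)
  k4: at (s, t) = (0.598500, 1.091392), (ds/dtau, dt/dtau) = (-1.007310, 0.206456); Gamma_sss = 0.000000, Gamma_sst = -0.032189, Gamma_stt = 0.069287, Gamma_tss = 0.000000, Gamma_tst = -0.216669, Gamma_ttt = 0.466373; k4 = (-1.007310, 0.206456, -0.016342, -0.109998)
  Y <- Y + (h/6)(k1 + 2k2 + 2k3 + k4): s = 0.5985, t = 1.0914, ds/dtau = -1.0073, dt/dtau = 0.2065


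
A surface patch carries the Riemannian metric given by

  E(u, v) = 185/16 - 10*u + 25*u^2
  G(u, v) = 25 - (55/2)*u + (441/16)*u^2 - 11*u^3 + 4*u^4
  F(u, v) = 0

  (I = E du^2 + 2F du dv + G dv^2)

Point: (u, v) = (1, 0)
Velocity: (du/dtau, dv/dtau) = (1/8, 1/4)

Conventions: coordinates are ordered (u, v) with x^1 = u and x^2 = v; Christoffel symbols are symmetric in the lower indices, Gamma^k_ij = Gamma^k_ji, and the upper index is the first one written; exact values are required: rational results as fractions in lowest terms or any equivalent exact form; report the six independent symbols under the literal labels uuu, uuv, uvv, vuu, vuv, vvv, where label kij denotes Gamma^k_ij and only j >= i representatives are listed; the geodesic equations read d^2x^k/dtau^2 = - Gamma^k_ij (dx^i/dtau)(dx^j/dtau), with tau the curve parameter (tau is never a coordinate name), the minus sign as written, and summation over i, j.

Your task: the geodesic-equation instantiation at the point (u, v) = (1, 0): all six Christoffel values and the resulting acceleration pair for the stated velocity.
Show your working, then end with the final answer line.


E = 425/16, F = 0, G = 289/16 at the point
E_u = 40, E_v = 0, F_u = 0, F_v = 0, G_u = 85/8, G_v = 0
EG - F^2 = 122825/256;  g^inv = (256/122825) * [[289/16, 0], [0, 425/16]]
first-kind symbols [ij,l] = (1/2)(d_i g_jl + d_j g_il - d_l g_ij): [uu,u] = E_u/2 = 20, [uu,v] = F_u - E_v/2 = 0, [uv,u] = E_v/2 = 0, [uv,v] = G_u/2 = 85/16, [vv,u] = F_v - G_u/2 = -85/16, [vv,v] = G_v/2 = 0
Gamma^u_ij = (G*[ij,u] - F*[ij,v])/(EG - F^2), Gamma^v_ij = (E*[ij,v] - F*[ij,u])/(EG - F^2)
Gamma_uuu = 64/85, Gamma_uuv = 0, Gamma_uvv = -1/5, Gamma_vuu = 0, Gamma_vuv = 5/17, Gamma_vvv = 0
d^2u/dtau^2 = -(Gamma_uuu*(1/8)^2 + 2*Gamma_uuv*(1/8)*(1/4) + Gamma_uvv*(1/4)^2) = 1/1360
d^2v/dtau^2 = -(Gamma_vuu*(1/8)^2 + 2*Gamma_vuv*(1/8)*(1/4) + Gamma_vvv*(1/4)^2) = -5/272

Answer: Gamma_uuu = 64/85, Gamma_uuv = 0, Gamma_uvv = -1/5, Gamma_vuu = 0, Gamma_vuv = 5/17, Gamma_vvv = 0; accelerations (d^2u/dtau^2, d^2v/dtau^2) = (1/1360, -5/272)


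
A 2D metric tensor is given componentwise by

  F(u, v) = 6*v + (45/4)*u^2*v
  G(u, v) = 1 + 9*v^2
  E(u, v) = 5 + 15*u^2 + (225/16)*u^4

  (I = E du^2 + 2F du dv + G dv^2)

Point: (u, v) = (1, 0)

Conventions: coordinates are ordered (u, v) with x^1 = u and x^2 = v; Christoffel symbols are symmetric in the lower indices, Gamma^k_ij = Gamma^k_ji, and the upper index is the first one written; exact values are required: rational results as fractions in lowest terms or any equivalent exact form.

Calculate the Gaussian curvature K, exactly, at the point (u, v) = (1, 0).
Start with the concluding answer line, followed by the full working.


Answer: K = 1152/59405

E = 545/16, F = 0, G = 1, EG - F^2 = 545/16 at the point
E_u = 345/4, E_v = 0, F_u = 0, F_v = 69/4, G_u = 0, G_v = 0
E_vv = 0, F_uv = 45/2, G_uu = 0
The intrinsic route: Brioschi's K = (det M1 - det M2)/(EG - F^2)^2.
M1 = [[-E_vv/2 + F_uv - G_uu/2, E_u/2, F_u - E_v/2], [F_v - G_u/2, E, F], [G_v/2, F, G]] = [[45/2, 345/8, 0], [69/4, 545/16, 0], [0, 0, 1]]; det M1 = 45/2
M2 = [[0, E_v/2, G_u/2], [E_v/2, E, F], [G_u/2, F, G]] = [[0, 0, 0], [0, 545/16, 0], [0, 0, 1]]; det M2 = 0
det M1 - det M2 = 45/2; K = 45/2 / (545/16)^2 = 1152/59405


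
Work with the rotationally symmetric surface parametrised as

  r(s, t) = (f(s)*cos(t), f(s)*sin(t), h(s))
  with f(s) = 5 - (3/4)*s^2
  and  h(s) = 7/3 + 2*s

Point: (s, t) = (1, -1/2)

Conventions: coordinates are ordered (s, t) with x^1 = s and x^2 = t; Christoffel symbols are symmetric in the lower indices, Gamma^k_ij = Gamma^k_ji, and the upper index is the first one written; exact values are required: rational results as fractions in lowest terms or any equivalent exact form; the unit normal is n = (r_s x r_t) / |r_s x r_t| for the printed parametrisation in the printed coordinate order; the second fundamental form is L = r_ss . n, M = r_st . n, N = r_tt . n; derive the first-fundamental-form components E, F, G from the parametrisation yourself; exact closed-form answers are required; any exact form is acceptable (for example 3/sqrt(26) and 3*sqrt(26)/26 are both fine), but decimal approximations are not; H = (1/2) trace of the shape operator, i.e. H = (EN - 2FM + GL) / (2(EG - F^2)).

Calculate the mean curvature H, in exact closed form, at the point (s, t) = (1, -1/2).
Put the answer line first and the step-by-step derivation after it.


Answer: H = 404/2125

f = 17/4, f' = -3/2, f'' = -3/2, h' = 2, h'' = 0
E = 25/4, F = 0, G = 289/16; answer radicand W^2 = 25/4
unnormalised second-form numerators: l = 3, m = 0, n = 17/2; L = l/sqrt(25/4), and similarly M = m/sqrt(W^2), N = n/sqrt(W^2)
H = (E*n - 2*F*m + G*l) / (2*(EG - F^2)*sqrt(W^2)); E*n - 2*F*m + G*l = 1717/16, EG - F^2 = 7225/64, so H = (202/425)/sqrt(25/4)


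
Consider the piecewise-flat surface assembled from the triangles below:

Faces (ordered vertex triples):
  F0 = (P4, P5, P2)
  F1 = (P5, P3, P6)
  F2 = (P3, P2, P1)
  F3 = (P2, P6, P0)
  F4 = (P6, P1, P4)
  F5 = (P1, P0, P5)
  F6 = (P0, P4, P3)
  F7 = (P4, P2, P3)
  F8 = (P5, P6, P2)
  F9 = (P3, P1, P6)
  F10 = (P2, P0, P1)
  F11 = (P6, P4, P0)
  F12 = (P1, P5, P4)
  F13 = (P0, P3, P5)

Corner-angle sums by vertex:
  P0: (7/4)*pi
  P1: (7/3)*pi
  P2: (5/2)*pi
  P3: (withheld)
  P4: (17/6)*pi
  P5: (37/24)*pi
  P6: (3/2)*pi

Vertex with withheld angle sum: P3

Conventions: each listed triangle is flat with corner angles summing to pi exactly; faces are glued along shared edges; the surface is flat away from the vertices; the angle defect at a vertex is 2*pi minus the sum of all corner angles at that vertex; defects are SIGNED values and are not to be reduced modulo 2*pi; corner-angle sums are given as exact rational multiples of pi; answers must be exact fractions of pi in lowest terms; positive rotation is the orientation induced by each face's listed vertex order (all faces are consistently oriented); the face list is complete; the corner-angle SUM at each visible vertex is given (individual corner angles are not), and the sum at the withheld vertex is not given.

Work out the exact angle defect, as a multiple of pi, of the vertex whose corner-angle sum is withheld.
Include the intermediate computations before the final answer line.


V = 7, E = 21, F = 14; chi = V - E + F = 0
Gauss-Bonnet: total defect = 2*pi*chi = 0; visible defects sum to (-11/24)*pi

Answer: defect(P3) = (11/24)*pi


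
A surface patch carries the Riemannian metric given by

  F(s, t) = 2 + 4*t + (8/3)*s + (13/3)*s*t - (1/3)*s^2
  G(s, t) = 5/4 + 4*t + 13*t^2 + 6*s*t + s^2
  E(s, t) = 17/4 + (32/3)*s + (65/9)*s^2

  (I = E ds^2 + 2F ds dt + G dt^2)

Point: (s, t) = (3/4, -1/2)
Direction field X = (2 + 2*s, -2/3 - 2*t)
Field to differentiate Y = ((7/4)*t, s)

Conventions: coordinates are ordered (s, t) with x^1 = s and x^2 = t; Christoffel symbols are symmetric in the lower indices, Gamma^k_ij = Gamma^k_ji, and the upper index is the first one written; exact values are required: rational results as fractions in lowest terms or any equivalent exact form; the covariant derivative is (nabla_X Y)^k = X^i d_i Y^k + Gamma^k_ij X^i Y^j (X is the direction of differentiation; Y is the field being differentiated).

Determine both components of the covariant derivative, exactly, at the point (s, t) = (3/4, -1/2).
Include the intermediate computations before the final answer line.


E = 261/16, F = 3/16, G = 13/16 at the point
E_s = 43/2, E_t = 0, F_s = 0, F_t = 29/4, G_s = -3/2, G_t = -9/2
EG - F^2 = 423/32;  g^inv = (32/423) * [[13/16, -3/16], [-3/16, 261/16]]
first-kind symbols [ij,l] = (1/2)(d_i g_jl + d_j g_il - d_l g_ij): [ss,s] = E_s/2 = 43/4, [ss,t] = F_s - E_t/2 = 0, [st,s] = E_t/2 = 0, [st,t] = G_s/2 = -3/4, [tt,s] = F_t - G_s/2 = 8, [tt,t] = G_t/2 = -9/4
Gamma^s_ij = (G*[ij,s] - F*[ij,t])/(EG - F^2), Gamma^t_ij = (E*[ij,t] - F*[ij,s])/(EG - F^2)
Gamma_sss = 559/846, Gamma_sst = 1/94, Gamma_stt = 443/846, Gamma_tss = -43/282, Gamma_tst = -87/94, Gamma_ttt = -815/282
X = (7/2, 1/3), Y = (-7/8, 3/4) at the point

Answer: (nabla_X Y)^s = -17387/13536, (nabla_X Y)^t = 4895/4512


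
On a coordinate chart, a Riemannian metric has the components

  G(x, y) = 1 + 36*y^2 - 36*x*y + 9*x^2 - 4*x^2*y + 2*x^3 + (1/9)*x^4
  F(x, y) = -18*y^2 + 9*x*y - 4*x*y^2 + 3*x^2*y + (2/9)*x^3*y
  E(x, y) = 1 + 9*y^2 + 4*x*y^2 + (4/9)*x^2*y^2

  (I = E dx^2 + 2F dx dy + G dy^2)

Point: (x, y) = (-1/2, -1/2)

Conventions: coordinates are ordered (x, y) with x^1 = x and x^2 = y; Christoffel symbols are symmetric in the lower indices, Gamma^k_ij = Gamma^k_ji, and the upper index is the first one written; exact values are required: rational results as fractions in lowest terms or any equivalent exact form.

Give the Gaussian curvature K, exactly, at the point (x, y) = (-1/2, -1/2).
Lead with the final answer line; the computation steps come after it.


Answer: K = -105984/579121

E = 25/9, F = -19/9, G = 505/144, EG - F^2 = 761/144 at the point
E_x = 8/9, E_y = -64/9, F_x = -49/12, F_y = 110/9, G_x = 76/9, G_y = -19
E_yy = 128/9, F_xy = 61/6, G_xx = 49/3
K follows from Brioschi's formula, (det M1 - det M2)/(EG - F^2)^2.
M1 = [[-E_yy/2 + F_xy - G_xx/2, E_x/2, F_x - E_y/2], [F_y - G_x/2, E, F], [G_y/2, F, G]] = [[-46/9, 4/9, -19/36], [8, 25/9, -19/9], [-19/2, -19/9, 505/144]]; det M1 = -2882/81
M2 = [[0, E_y/2, G_x/2], [E_y/2, E, F], [G_x/2, F, G]] = [[0, -32/9, 38/9], [-32/9, 25/9, -19/9], [38/9, -19/9, 505/144]]; det M2 = -2468/81
det M1 - det M2 = -46/9; K = -46/9 / (761/144)^2 = -105984/579121


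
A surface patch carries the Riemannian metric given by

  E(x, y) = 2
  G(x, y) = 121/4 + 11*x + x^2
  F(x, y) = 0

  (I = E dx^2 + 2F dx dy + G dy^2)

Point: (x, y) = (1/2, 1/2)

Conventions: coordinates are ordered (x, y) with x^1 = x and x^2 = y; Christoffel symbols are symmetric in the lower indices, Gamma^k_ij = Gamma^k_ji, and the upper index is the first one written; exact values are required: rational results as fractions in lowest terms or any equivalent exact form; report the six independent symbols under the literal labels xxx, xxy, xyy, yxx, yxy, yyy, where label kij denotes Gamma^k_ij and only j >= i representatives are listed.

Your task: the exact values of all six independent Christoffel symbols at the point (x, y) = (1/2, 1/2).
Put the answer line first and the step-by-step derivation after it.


Answer: Gamma_xxx = 0, Gamma_xxy = 0, Gamma_xyy = -3, Gamma_yxx = 0, Gamma_yxy = 1/6, Gamma_yyy = 0

E = 2, F = 0, G = 36 at the point
E_x = 0, E_y = 0, F_x = 0, F_y = 0, G_x = 12, G_y = 0
EG - F^2 = 72;  g^inv = (1/72) * [[36, 0], [0, 2]]
first-kind symbols [ij,l] = (1/2)(d_i g_jl + d_j g_il - d_l g_ij): [xx,x] = E_x/2 = 0, [xx,y] = F_x - E_y/2 = 0, [xy,x] = E_y/2 = 0, [xy,y] = G_x/2 = 6, [yy,x] = F_y - G_x/2 = -6, [yy,y] = G_y/2 = 0
Gamma^x_ij = (G*[ij,x] - F*[ij,y])/(EG - F^2), Gamma^y_ij = (E*[ij,y] - F*[ij,x])/(EG - F^2)


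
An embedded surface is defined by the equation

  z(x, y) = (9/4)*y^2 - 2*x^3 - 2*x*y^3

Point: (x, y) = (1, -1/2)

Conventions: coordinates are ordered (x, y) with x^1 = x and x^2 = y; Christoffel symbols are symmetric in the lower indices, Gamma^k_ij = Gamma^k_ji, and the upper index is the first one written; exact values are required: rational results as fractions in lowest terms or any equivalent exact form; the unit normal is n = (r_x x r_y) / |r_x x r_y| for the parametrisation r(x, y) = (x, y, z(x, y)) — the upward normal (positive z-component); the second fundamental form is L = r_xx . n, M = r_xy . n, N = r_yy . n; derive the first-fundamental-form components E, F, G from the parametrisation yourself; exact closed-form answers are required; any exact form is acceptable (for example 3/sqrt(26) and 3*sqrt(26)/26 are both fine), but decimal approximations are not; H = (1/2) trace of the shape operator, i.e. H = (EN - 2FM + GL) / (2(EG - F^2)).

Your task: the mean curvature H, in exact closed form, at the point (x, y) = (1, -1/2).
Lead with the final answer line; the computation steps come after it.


Answer: H = 7731*sqrt(770)/592900

z_x = -23/4, z_y = -15/4, z_xx = -12, z_xy = -3/2, z_yy = 21/2
E = 545/16, F = 345/16, G = 241/16; answer radicand W^2 = 385/8
unnormalised second-form numerators: l = -12, m = -3/2, n = 21/2; L = l/sqrt(385/8), and similarly M = m/sqrt(W^2), N = n/sqrt(W^2)
H = (E*n - 2*F*m + G*l) / (2*(EG - F^2)*sqrt(W^2)); E*n - 2*F*m + G*l = 7731/32, EG - F^2 = 385/8, so H = (7731/3080)/sqrt(385/8)


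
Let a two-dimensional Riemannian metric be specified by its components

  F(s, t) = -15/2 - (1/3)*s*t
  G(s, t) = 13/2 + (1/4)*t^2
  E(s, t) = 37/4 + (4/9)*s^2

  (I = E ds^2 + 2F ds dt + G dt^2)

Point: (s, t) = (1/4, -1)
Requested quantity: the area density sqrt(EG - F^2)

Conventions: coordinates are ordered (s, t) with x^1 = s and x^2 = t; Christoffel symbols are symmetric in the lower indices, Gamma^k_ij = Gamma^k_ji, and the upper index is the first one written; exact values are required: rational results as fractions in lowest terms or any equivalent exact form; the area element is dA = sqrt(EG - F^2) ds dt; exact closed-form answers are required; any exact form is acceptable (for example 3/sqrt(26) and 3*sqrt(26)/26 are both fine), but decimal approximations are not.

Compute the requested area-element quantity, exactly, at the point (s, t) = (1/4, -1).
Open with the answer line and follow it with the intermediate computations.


Answer: sqrt(EG - F^2) = sqrt(1097)/12

E = 167/18, F = -89/12, G = 27/4; EG - F^2 = 1097/144


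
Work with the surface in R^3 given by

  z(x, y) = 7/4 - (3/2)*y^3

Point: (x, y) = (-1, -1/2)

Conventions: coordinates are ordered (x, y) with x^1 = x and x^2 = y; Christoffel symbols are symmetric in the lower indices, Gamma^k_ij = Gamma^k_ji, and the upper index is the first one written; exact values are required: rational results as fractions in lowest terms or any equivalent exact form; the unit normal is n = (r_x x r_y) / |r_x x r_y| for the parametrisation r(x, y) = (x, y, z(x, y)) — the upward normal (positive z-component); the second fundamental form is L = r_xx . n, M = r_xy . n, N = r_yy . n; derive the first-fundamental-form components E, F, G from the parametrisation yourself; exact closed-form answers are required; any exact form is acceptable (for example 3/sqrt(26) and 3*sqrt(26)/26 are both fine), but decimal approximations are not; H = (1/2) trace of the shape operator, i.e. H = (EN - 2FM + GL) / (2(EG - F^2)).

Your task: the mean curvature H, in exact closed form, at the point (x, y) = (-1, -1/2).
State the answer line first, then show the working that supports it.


Answer: H = 1152*sqrt(145)/21025

z_x = 0, z_y = -9/8, z_xx = 0, z_xy = 0, z_yy = 9/2
E = 1, F = 0, G = 145/64; answer radicand W^2 = 145/64
unnormalised second-form numerators: l = 0, m = 0, n = 9/2; L = l/sqrt(145/64), and similarly M = m/sqrt(W^2), N = n/sqrt(W^2)
H = (E*n - 2*F*m + G*l) / (2*(EG - F^2)*sqrt(W^2)); E*n - 2*F*m + G*l = 9/2, EG - F^2 = 145/64, so H = (144/145)/sqrt(145/64)


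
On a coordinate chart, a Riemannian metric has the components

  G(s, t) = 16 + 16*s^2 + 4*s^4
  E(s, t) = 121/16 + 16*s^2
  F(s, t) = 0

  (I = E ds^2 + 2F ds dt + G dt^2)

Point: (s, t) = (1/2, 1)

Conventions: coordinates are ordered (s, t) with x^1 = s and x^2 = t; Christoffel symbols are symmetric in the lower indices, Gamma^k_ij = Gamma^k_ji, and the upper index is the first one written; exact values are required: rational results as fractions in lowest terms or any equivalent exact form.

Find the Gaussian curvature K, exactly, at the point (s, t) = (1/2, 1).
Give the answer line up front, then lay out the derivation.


Answer: K = -15488/308025

E = 185/16, F = 0, G = 81/4, EG - F^2 = 14985/64 at the point
E_s = 16, E_t = 0, F_s = 0, F_t = 0, G_s = 18, G_t = 0
E_tt = 0, F_st = 0, G_ss = 44
K follows from Brioschi's formula, (det M1 - det M2)/(EG - F^2)^2.
M1 = [[-E_tt/2 + F_st - G_ss/2, E_s/2, F_s - E_t/2], [F_t - G_s/2, E, F], [G_t/2, F, G]] = [[-22, 8, 0], [-9, 185/16, 0], [0, 0, 81/4]]; det M1 = -118179/32
M2 = [[0, E_t/2, G_s/2], [E_t/2, E, F], [G_s/2, F, G]] = [[0, 0, 9], [0, 185/16, 0], [9, 0, 81/4]]; det M2 = -14985/16
det M1 - det M2 = -88209/32; K = -88209/32 / (14985/64)^2 = -15488/308025


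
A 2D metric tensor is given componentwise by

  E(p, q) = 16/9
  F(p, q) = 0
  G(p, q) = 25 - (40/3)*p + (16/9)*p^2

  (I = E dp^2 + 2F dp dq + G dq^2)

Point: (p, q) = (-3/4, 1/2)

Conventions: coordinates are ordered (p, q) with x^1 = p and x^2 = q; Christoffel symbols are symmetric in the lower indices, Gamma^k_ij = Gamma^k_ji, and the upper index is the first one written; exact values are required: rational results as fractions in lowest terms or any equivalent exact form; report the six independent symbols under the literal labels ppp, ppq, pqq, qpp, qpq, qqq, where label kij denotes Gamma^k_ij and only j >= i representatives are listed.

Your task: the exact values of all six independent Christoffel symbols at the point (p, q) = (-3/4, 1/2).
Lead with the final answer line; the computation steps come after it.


Answer: Gamma_ppp = 0, Gamma_ppq = 0, Gamma_pqq = 9/2, Gamma_qpp = 0, Gamma_qpq = -2/9, Gamma_qqq = 0

E = 16/9, F = 0, G = 36 at the point
E_p = 0, E_q = 0, F_p = 0, F_q = 0, G_p = -16, G_q = 0
EG - F^2 = 64;  g^inv = (1/64) * [[36, 0], [0, 16/9]]
first-kind symbols [ij,l] = (1/2)(d_i g_jl + d_j g_il - d_l g_ij): [pp,p] = E_p/2 = 0, [pp,q] = F_p - E_q/2 = 0, [pq,p] = E_q/2 = 0, [pq,q] = G_p/2 = -8, [qq,p] = F_q - G_p/2 = 8, [qq,q] = G_q/2 = 0
Gamma^p_ij = (G*[ij,p] - F*[ij,q])/(EG - F^2), Gamma^q_ij = (E*[ij,q] - F*[ij,p])/(EG - F^2)


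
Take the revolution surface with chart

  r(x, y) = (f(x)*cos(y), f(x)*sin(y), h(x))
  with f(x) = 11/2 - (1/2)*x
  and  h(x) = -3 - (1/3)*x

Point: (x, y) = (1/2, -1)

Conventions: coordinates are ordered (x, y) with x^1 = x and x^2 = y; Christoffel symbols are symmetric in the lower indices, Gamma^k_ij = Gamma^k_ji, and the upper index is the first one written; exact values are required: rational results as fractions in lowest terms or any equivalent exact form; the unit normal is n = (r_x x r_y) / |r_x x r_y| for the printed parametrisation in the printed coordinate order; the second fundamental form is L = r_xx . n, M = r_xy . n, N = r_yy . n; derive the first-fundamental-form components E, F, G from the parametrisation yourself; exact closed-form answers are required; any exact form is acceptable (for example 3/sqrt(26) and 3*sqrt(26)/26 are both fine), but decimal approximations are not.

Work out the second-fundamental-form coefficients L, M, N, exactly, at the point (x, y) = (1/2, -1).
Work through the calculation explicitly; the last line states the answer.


f = 21/4, f' = -1/2, f'' = 0, h' = -1/3, h'' = 0
E = 13/36, F = 0, G = 441/16; answer radicand W^2 = 13/36
unnormalised second-form numerators: l = 0, m = 0, n = -7/4; L = l/sqrt(13/36), and similarly M = m/sqrt(W^2), N = n/sqrt(W^2)

Answer: L = 0, M = 0, N = -21*sqrt(13)/26
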